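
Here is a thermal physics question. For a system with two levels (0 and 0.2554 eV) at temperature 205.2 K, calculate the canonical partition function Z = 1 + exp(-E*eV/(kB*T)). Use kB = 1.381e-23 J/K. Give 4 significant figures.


Step 1: Compute beta*E = E*eV/(kB*T) = 0.2554*1.602e-19/(1.381e-23*205.2) = 14.44
Step 2: exp(-beta*E) = exp(-14.44) = 5.365e-07
Step 3: Z = 1 + 5.365e-07 = 1

1


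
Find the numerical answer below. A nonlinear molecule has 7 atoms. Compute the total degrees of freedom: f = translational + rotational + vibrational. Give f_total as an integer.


Step 1: Translational DOF = 3
Step 2: Rotational DOF (nonlinear) = 3
Step 3: Vibrational DOF = 3*7 - 6 = 15
Step 4: Total = 3 + 3 + 15 = 21

21


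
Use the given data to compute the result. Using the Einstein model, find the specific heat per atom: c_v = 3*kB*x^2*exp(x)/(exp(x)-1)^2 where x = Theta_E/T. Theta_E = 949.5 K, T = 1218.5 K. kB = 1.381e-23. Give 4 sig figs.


Step 1: x = Theta_E/T = 949.5/1218.5 = 0.7792
Step 2: x^2 = 0.6072
Step 3: exp(x) = 2.18
Step 4: c_v = 3*1.381e-23*0.6072*2.18/(2.18-1)^2 = 3.94e-23

3.94e-23


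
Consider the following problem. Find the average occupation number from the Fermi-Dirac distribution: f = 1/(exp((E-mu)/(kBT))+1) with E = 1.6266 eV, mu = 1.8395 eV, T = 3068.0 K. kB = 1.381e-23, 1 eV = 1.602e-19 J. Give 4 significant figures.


Step 1: (E - mu) = 1.6266 - 1.8395 = -0.2129 eV
Step 2: Convert: (E-mu)*eV = -3.411e-20 J
Step 3: x = (E-mu)*eV/(kB*T) = -0.805
Step 4: f = 1/(exp(-0.805)+1) = 0.691

0.691


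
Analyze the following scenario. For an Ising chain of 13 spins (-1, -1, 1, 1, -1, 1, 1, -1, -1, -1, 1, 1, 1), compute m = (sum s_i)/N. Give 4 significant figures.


Step 1: Count up spins (+1): 7, down spins (-1): 6
Step 2: Total magnetization M = 7 - 6 = 1
Step 3: m = M/N = 1/13 = 0.07692

0.07692


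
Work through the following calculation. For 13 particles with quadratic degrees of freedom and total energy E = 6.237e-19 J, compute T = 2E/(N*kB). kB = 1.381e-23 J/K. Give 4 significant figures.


Step 1: Numerator = 2*E = 2*6.237e-19 = 1.247e-18 J
Step 2: Denominator = N*kB = 13*1.381e-23 = 1.795e-22
Step 3: T = 1.247e-18 / 1.795e-22 = 6948 K

6948


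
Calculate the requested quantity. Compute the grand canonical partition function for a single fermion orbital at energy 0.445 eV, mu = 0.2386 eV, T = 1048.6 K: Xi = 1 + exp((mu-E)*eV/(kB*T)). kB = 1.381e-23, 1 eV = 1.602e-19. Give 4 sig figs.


Step 1: (mu - E) = 0.2386 - 0.445 = -0.2064 eV
Step 2: x = (mu-E)*eV/(kB*T) = -0.2064*1.602e-19/(1.381e-23*1048.6) = -2.283
Step 3: exp(x) = 0.1019
Step 4: Xi = 1 + 0.1019 = 1.102

1.102


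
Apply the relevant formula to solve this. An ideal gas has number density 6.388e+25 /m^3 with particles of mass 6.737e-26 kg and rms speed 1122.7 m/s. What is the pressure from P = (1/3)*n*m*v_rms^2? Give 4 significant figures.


Step 1: v_rms^2 = 1122.7^2 = 1.26e+06
Step 2: n*m = 6.388e+25*6.737e-26 = 4.304
Step 3: P = (1/3)*4.304*1.26e+06 = 1.808e+06 Pa

1.808e+06


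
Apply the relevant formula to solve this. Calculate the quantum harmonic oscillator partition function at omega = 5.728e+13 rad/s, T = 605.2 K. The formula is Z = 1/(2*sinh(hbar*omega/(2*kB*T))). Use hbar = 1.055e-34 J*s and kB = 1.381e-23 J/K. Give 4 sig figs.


Step 1: Compute x = hbar*omega/(kB*T) = 1.055e-34*5.728e+13/(1.381e-23*605.2) = 0.723
Step 2: x/2 = 0.3615
Step 3: sinh(x/2) = 0.3694
Step 4: Z = 1/(2*0.3694) = 1.353

1.353


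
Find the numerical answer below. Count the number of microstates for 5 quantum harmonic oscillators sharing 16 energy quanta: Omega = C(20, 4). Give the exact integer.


Step 1: Use binomial coefficient C(20, 4)
Step 2: Numerator = 20! / 16!
Step 3: Denominator = 4!
Step 4: Omega = 4845

4845


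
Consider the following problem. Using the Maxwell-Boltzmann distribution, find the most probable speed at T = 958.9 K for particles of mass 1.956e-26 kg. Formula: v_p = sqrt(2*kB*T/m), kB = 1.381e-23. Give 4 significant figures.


Step 1: Numerator = 2*kB*T = 2*1.381e-23*958.9 = 2.648e-20
Step 2: Ratio = 2.648e-20 / 1.956e-26 = 1.354e+06
Step 3: v_p = sqrt(1.354e+06) = 1164 m/s

1164


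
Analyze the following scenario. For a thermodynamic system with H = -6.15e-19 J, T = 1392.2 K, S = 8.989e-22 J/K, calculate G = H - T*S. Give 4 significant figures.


Step 1: T*S = 1392.2 * 8.989e-22 = 1.251e-18 J
Step 2: G = H - T*S = -6.15e-19 - 1.251e-18
Step 3: G = -1.866e-18 J

-1.866e-18


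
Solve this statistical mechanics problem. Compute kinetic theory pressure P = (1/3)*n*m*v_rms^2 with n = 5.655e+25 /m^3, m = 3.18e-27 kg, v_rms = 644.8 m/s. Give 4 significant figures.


Step 1: v_rms^2 = 644.8^2 = 4.158e+05
Step 2: n*m = 5.655e+25*3.18e-27 = 0.1798
Step 3: P = (1/3)*0.1798*4.158e+05 = 2.492e+04 Pa

2.492e+04


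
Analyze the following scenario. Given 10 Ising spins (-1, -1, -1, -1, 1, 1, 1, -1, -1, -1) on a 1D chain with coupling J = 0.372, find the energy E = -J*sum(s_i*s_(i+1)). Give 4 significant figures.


Step 1: Nearest-neighbor products: 1, 1, 1, -1, 1, 1, -1, 1, 1
Step 2: Sum of products = 5
Step 3: E = -0.372 * 5 = -1.86

-1.86


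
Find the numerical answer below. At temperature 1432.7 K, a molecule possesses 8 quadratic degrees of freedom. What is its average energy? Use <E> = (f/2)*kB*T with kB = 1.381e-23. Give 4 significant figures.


Step 1: f/2 = 8/2 = 4
Step 2: kB*T = 1.381e-23 * 1432.7 = 1.979e-20
Step 3: <E> = 4 * 1.979e-20 = 7.914e-20 J

7.914e-20


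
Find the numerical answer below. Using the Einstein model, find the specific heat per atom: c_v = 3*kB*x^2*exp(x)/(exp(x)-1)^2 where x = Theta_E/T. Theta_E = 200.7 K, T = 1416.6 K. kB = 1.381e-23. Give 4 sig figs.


Step 1: x = Theta_E/T = 200.7/1416.6 = 0.1417
Step 2: x^2 = 0.02007
Step 3: exp(x) = 1.152
Step 4: c_v = 3*1.381e-23*0.02007*1.152/(1.152-1)^2 = 4.136e-23

4.136e-23


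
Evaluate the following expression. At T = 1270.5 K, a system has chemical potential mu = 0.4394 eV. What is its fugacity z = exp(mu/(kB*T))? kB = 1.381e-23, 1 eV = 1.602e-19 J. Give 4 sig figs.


Step 1: Convert mu to Joules: 0.4394*1.602e-19 = 7.039e-20 J
Step 2: kB*T = 1.381e-23*1270.5 = 1.755e-20 J
Step 3: mu/(kB*T) = 4.012
Step 4: z = exp(4.012) = 55.25

55.25


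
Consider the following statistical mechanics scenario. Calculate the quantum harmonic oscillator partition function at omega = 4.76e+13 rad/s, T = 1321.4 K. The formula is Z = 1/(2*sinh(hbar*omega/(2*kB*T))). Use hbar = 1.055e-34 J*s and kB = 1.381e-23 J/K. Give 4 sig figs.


Step 1: Compute x = hbar*omega/(kB*T) = 1.055e-34*4.76e+13/(1.381e-23*1321.4) = 0.2752
Step 2: x/2 = 0.1376
Step 3: sinh(x/2) = 0.138
Step 4: Z = 1/(2*0.138) = 3.622

3.622


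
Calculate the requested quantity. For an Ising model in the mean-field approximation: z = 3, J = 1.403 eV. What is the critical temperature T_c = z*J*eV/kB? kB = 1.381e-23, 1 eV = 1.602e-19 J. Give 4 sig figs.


Step 1: z*J = 3*1.403 = 4.209 eV
Step 2: Convert to Joules: 4.209*1.602e-19 = 6.743e-19 J
Step 3: T_c = 6.743e-19 / 1.381e-23 = 4.883e+04 K

4.883e+04


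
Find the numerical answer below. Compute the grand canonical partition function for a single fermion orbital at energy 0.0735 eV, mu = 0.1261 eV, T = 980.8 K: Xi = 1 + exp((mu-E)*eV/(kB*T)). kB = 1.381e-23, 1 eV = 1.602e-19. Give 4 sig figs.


Step 1: (mu - E) = 0.1261 - 0.0735 = 0.0526 eV
Step 2: x = (mu-E)*eV/(kB*T) = 0.0526*1.602e-19/(1.381e-23*980.8) = 0.6221
Step 3: exp(x) = 1.863
Step 4: Xi = 1 + 1.863 = 2.863

2.863


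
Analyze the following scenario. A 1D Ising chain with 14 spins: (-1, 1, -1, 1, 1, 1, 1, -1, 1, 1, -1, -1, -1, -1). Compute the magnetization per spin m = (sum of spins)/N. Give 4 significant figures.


Step 1: Count up spins (+1): 7, down spins (-1): 7
Step 2: Total magnetization M = 7 - 7 = 0
Step 3: m = M/N = 0/14 = 0

0


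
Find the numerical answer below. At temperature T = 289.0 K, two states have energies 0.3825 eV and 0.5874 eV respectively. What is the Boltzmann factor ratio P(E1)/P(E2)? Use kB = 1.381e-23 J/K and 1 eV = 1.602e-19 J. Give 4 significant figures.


Step 1: Compute energy difference dE = E1 - E2 = 0.3825 - 0.5874 = -0.2049 eV
Step 2: Convert to Joules: dE_J = -0.2049 * 1.602e-19 = -3.282e-20 J
Step 3: Compute exponent = -dE_J / (kB * T) = -(-3.282e-20) / (1.381e-23 * 289.0) = 8.225
Step 4: P(E1)/P(E2) = exp(8.225) = 3731

3731


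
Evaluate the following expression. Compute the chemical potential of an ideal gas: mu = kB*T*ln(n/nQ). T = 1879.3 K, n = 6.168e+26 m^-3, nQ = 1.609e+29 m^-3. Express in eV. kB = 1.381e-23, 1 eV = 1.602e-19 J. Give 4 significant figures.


Step 1: n/nQ = 6.168e+26/1.609e+29 = 0.003833
Step 2: ln(n/nQ) = -5.564
Step 3: mu = kB*T*ln(n/nQ) = 2.595e-20*-5.564 = -1.444e-19 J
Step 4: Convert to eV: -1.444e-19/1.602e-19 = -0.9014 eV

-0.9014


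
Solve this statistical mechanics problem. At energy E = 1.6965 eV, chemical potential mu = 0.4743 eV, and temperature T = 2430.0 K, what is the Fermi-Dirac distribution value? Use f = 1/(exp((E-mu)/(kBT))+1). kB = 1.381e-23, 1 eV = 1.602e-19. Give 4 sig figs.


Step 1: (E - mu) = 1.6965 - 0.4743 = 1.222 eV
Step 2: Convert: (E-mu)*eV = 1.958e-19 J
Step 3: x = (E-mu)*eV/(kB*T) = 5.835
Step 4: f = 1/(exp(5.835)+1) = 0.002916

0.002916


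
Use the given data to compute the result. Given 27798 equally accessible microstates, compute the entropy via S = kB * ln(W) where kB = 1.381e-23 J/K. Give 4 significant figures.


Step 1: ln(W) = ln(27798) = 10.23
Step 2: S = kB * ln(W) = 1.381e-23 * 10.23
Step 3: S = 1.413e-22 J/K

1.413e-22


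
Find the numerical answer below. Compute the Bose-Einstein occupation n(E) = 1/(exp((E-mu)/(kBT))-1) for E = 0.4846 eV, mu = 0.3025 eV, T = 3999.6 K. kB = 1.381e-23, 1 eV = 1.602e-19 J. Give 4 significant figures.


Step 1: (E - mu) = 0.1821 eV
Step 2: x = (E-mu)*eV/(kB*T) = 0.1821*1.602e-19/(1.381e-23*3999.6) = 0.5282
Step 3: exp(x) = 1.696
Step 4: n = 1/(exp(x)-1) = 1.437

1.437


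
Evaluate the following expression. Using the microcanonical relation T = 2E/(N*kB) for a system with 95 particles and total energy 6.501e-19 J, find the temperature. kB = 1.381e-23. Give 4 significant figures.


Step 1: Numerator = 2*E = 2*6.501e-19 = 1.3e-18 J
Step 2: Denominator = N*kB = 95*1.381e-23 = 1.312e-21
Step 3: T = 1.3e-18 / 1.312e-21 = 991 K

991


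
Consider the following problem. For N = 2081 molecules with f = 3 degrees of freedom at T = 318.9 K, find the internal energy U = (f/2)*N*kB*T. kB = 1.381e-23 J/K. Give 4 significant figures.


Step 1: f/2 = 3/2 = 1.5
Step 2: N*kB*T = 2081*1.381e-23*318.9 = 9.165e-18
Step 3: U = 1.5 * 9.165e-18 = 1.375e-17 J

1.375e-17


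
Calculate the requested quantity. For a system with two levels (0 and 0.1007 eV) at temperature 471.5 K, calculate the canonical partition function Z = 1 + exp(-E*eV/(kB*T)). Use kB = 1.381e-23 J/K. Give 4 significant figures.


Step 1: Compute beta*E = E*eV/(kB*T) = 0.1007*1.602e-19/(1.381e-23*471.5) = 2.478
Step 2: exp(-beta*E) = exp(-2.478) = 0.08395
Step 3: Z = 1 + 0.08395 = 1.084

1.084


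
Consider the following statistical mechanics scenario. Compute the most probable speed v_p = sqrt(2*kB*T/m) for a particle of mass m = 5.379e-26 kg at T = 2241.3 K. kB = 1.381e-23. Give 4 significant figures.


Step 1: Numerator = 2*kB*T = 2*1.381e-23*2241.3 = 6.19e-20
Step 2: Ratio = 6.19e-20 / 5.379e-26 = 1.151e+06
Step 3: v_p = sqrt(1.151e+06) = 1073 m/s

1073


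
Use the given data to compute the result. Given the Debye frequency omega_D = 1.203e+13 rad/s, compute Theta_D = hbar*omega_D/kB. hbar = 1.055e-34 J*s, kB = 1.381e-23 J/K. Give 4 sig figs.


Step 1: hbar*omega_D = 1.055e-34 * 1.203e+13 = 1.269e-21 J
Step 2: Theta_D = 1.269e-21 / 1.381e-23
Step 3: Theta_D = 91.9 K

91.9


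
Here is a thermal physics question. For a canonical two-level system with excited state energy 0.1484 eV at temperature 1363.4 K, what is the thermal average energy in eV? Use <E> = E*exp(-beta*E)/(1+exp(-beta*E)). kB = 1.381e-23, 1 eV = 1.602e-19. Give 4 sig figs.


Step 1: beta*E = 0.1484*1.602e-19/(1.381e-23*1363.4) = 1.263
Step 2: exp(-beta*E) = 0.2829
Step 3: <E> = 0.1484*0.2829/(1+0.2829) = 0.03273 eV

0.03273


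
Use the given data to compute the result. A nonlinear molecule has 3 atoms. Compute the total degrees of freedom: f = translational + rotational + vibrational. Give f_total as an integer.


Step 1: Translational DOF = 3
Step 2: Rotational DOF (nonlinear) = 3
Step 3: Vibrational DOF = 3*3 - 6 = 3
Step 4: Total = 3 + 3 + 3 = 9

9


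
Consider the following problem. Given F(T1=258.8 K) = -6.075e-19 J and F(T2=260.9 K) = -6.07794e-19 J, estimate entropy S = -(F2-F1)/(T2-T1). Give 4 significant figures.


Step 1: dF = F2 - F1 = -6.07794e-19 - (-6.075e-19) = -2.94e-22 J
Step 2: dT = T2 - T1 = 260.9 - 258.8 = 2.1 K
Step 3: S = -dF/dT = -(-2.94e-22)/2.1 = 1.4e-22 J/K

1.4e-22


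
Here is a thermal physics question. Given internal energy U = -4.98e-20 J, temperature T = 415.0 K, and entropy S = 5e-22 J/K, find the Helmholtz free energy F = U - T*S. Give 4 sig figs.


Step 1: T*S = 415.0 * 5e-22 = 2.075e-19 J
Step 2: F = U - T*S = -4.98e-20 - 2.075e-19
Step 3: F = -2.573e-19 J

-2.573e-19


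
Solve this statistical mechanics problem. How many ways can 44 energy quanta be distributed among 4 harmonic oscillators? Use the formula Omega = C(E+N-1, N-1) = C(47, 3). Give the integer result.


Step 1: Use binomial coefficient C(47, 3)
Step 2: Numerator = 47! / 44!
Step 3: Denominator = 3!
Step 4: Omega = 16215

16215


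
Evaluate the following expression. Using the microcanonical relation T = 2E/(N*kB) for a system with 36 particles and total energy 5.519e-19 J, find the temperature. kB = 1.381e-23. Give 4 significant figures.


Step 1: Numerator = 2*E = 2*5.519e-19 = 1.104e-18 J
Step 2: Denominator = N*kB = 36*1.381e-23 = 4.972e-22
Step 3: T = 1.104e-18 / 4.972e-22 = 2220 K

2220


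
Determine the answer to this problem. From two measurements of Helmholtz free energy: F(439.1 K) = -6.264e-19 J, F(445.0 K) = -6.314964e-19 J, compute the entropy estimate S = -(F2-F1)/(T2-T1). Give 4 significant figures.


Step 1: dF = F2 - F1 = -6.314964e-19 - (-6.264e-19) = -5.0964e-21 J
Step 2: dT = T2 - T1 = 445.0 - 439.1 = 5.9 K
Step 3: S = -dF/dT = -(-5.0964e-21)/5.9 = 8.638e-22 J/K

8.638e-22


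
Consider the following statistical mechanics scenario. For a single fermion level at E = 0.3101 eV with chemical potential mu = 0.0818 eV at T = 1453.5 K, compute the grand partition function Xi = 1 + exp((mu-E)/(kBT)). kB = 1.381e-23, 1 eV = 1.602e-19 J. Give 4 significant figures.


Step 1: (mu - E) = 0.0818 - 0.3101 = -0.2283 eV
Step 2: x = (mu-E)*eV/(kB*T) = -0.2283*1.602e-19/(1.381e-23*1453.5) = -1.822
Step 3: exp(x) = 0.1617
Step 4: Xi = 1 + 0.1617 = 1.162

1.162


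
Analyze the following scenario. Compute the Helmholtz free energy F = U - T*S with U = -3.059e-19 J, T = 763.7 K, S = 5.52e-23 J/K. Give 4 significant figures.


Step 1: T*S = 763.7 * 5.52e-23 = 4.216e-20 J
Step 2: F = U - T*S = -3.059e-19 - 4.216e-20
Step 3: F = -3.481e-19 J

-3.481e-19


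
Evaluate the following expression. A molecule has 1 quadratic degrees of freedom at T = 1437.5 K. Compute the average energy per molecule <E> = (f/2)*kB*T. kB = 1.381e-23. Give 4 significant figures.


Step 1: f/2 = 1/2 = 0.5
Step 2: kB*T = 1.381e-23 * 1437.5 = 1.985e-20
Step 3: <E> = 0.5 * 1.985e-20 = 9.926e-21 J

9.926e-21


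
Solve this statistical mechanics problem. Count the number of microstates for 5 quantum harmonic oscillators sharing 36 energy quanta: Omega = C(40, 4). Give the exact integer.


Step 1: Use binomial coefficient C(40, 4)
Step 2: Numerator = 40! / 36!
Step 3: Denominator = 4!
Step 4: Omega = 91390

91390


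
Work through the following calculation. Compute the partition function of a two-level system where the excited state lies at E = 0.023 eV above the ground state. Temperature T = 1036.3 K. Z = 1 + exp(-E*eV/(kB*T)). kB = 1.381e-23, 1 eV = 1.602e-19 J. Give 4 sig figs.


Step 1: Compute beta*E = E*eV/(kB*T) = 0.023*1.602e-19/(1.381e-23*1036.3) = 0.2575
Step 2: exp(-beta*E) = exp(-0.2575) = 0.773
Step 3: Z = 1 + 0.773 = 1.773

1.773


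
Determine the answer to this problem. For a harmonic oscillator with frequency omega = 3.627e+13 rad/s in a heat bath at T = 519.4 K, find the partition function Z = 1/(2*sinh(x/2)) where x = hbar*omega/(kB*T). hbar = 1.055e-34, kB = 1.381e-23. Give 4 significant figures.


Step 1: Compute x = hbar*omega/(kB*T) = 1.055e-34*3.627e+13/(1.381e-23*519.4) = 0.5335
Step 2: x/2 = 0.2667
Step 3: sinh(x/2) = 0.2699
Step 4: Z = 1/(2*0.2699) = 1.852

1.852


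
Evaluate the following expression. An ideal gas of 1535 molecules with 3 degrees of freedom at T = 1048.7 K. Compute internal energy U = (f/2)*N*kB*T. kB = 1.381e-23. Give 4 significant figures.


Step 1: f/2 = 3/2 = 1.5
Step 2: N*kB*T = 1535*1.381e-23*1048.7 = 2.223e-17
Step 3: U = 1.5 * 2.223e-17 = 3.335e-17 J

3.335e-17


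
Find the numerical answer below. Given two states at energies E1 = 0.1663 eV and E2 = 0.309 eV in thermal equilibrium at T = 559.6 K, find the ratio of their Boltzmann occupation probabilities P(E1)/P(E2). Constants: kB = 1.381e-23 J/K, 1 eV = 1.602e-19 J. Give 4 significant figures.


Step 1: Compute energy difference dE = E1 - E2 = 0.1663 - 0.309 = -0.1427 eV
Step 2: Convert to Joules: dE_J = -0.1427 * 1.602e-19 = -2.286e-20 J
Step 3: Compute exponent = -dE_J / (kB * T) = -(-2.286e-20) / (1.381e-23 * 559.6) = 2.958
Step 4: P(E1)/P(E2) = exp(2.958) = 19.26

19.26


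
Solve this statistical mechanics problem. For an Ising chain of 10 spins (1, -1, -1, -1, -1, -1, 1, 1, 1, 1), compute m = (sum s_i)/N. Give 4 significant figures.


Step 1: Count up spins (+1): 5, down spins (-1): 5
Step 2: Total magnetization M = 5 - 5 = 0
Step 3: m = M/N = 0/10 = 0

0


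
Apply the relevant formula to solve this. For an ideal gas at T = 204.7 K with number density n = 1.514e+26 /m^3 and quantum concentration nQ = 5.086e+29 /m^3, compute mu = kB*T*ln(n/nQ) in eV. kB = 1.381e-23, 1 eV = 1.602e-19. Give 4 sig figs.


Step 1: n/nQ = 1.514e+26/5.086e+29 = 0.0002977
Step 2: ln(n/nQ) = -8.119
Step 3: mu = kB*T*ln(n/nQ) = 2.827e-21*-8.119 = -2.295e-20 J
Step 4: Convert to eV: -2.295e-20/1.602e-19 = -0.1433 eV

-0.1433


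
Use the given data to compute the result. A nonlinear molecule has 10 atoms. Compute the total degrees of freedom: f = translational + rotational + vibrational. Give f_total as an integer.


Step 1: Translational DOF = 3
Step 2: Rotational DOF (nonlinear) = 3
Step 3: Vibrational DOF = 3*10 - 6 = 24
Step 4: Total = 3 + 3 + 24 = 30

30


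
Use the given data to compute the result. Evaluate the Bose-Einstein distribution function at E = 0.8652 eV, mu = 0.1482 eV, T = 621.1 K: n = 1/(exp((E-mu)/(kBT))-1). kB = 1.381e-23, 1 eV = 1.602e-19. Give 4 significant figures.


Step 1: (E - mu) = 0.717 eV
Step 2: x = (E-mu)*eV/(kB*T) = 0.717*1.602e-19/(1.381e-23*621.1) = 13.39
Step 3: exp(x) = 6.544e+05
Step 4: n = 1/(exp(x)-1) = 1.528e-06

1.528e-06


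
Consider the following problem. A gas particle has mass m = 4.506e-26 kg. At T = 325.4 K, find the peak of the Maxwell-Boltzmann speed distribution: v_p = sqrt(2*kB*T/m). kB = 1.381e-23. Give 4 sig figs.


Step 1: Numerator = 2*kB*T = 2*1.381e-23*325.4 = 8.988e-21
Step 2: Ratio = 8.988e-21 / 4.506e-26 = 1.995e+05
Step 3: v_p = sqrt(1.995e+05) = 446.6 m/s

446.6


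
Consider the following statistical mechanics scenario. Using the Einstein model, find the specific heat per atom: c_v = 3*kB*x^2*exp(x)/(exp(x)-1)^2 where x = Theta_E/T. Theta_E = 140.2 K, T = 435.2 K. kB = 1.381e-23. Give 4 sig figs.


Step 1: x = Theta_E/T = 140.2/435.2 = 0.3222
Step 2: x^2 = 0.1038
Step 3: exp(x) = 1.38
Step 4: c_v = 3*1.381e-23*0.1038*1.38/(1.38-1)^2 = 4.107e-23

4.107e-23


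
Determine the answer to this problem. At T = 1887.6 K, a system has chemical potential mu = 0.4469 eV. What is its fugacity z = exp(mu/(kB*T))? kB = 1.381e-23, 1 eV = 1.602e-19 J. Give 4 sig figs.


Step 1: Convert mu to Joules: 0.4469*1.602e-19 = 7.159e-20 J
Step 2: kB*T = 1.381e-23*1887.6 = 2.607e-20 J
Step 3: mu/(kB*T) = 2.746
Step 4: z = exp(2.746) = 15.59

15.59


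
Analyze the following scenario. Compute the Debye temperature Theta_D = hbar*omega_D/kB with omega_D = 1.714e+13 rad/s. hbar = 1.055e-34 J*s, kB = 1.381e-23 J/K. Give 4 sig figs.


Step 1: hbar*omega_D = 1.055e-34 * 1.714e+13 = 1.808e-21 J
Step 2: Theta_D = 1.808e-21 / 1.381e-23
Step 3: Theta_D = 130.9 K

130.9


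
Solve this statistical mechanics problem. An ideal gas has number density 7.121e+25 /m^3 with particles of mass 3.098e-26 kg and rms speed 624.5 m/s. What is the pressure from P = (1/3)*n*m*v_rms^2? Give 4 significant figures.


Step 1: v_rms^2 = 624.5^2 = 3.9e+05
Step 2: n*m = 7.121e+25*3.098e-26 = 2.206
Step 3: P = (1/3)*2.206*3.9e+05 = 2.868e+05 Pa

2.868e+05


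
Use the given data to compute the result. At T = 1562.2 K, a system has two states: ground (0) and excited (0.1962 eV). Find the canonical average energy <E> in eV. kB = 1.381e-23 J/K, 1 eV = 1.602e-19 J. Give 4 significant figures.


Step 1: beta*E = 0.1962*1.602e-19/(1.381e-23*1562.2) = 1.457
Step 2: exp(-beta*E) = 0.233
Step 3: <E> = 0.1962*0.233/(1+0.233) = 0.03707 eV

0.03707


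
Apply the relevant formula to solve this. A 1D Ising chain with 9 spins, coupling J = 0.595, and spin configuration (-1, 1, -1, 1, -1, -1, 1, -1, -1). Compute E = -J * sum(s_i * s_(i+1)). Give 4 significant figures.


Step 1: Nearest-neighbor products: -1, -1, -1, -1, 1, -1, -1, 1
Step 2: Sum of products = -4
Step 3: E = -0.595 * -4 = 2.38

2.38


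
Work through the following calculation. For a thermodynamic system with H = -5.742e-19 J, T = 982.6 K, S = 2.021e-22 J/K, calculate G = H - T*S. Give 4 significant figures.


Step 1: T*S = 982.6 * 2.021e-22 = 1.986e-19 J
Step 2: G = H - T*S = -5.742e-19 - 1.986e-19
Step 3: G = -7.728e-19 J

-7.728e-19


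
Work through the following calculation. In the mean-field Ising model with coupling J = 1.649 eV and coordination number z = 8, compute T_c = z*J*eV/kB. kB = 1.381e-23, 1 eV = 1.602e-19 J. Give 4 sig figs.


Step 1: z*J = 8*1.649 = 13.19 eV
Step 2: Convert to Joules: 13.19*1.602e-19 = 2.113e-18 J
Step 3: T_c = 2.113e-18 / 1.381e-23 = 1.53e+05 K

1.53e+05


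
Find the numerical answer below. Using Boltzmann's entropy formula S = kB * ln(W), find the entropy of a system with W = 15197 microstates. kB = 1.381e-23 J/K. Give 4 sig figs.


Step 1: ln(W) = ln(15197) = 9.629
Step 2: S = kB * ln(W) = 1.381e-23 * 9.629
Step 3: S = 1.33e-22 J/K

1.33e-22


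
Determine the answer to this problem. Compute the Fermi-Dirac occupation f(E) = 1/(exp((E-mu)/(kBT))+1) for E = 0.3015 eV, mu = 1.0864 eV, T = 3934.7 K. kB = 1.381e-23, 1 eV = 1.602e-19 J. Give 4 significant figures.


Step 1: (E - mu) = 0.3015 - 1.0864 = -0.7849 eV
Step 2: Convert: (E-mu)*eV = -1.257e-19 J
Step 3: x = (E-mu)*eV/(kB*T) = -2.314
Step 4: f = 1/(exp(-2.314)+1) = 0.91

0.91


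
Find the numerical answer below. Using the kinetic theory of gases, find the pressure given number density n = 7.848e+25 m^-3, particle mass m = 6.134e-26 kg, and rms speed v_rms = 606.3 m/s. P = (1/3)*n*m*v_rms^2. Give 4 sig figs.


Step 1: v_rms^2 = 606.3^2 = 3.676e+05
Step 2: n*m = 7.848e+25*6.134e-26 = 4.814
Step 3: P = (1/3)*4.814*3.676e+05 = 5.899e+05 Pa

5.899e+05


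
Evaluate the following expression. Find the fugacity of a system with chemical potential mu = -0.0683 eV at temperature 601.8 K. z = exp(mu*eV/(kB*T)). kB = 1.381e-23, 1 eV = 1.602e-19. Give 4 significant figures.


Step 1: Convert mu to Joules: -0.0683*1.602e-19 = -1.094e-20 J
Step 2: kB*T = 1.381e-23*601.8 = 8.311e-21 J
Step 3: mu/(kB*T) = -1.317
Step 4: z = exp(-1.317) = 0.2681

0.2681


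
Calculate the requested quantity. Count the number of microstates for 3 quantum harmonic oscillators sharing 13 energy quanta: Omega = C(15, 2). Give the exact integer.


Step 1: Use binomial coefficient C(15, 2)
Step 2: Numerator = 15! / 13!
Step 3: Denominator = 2!
Step 4: Omega = 105

105


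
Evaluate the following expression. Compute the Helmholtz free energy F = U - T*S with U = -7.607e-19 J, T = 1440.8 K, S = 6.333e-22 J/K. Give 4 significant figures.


Step 1: T*S = 1440.8 * 6.333e-22 = 9.125e-19 J
Step 2: F = U - T*S = -7.607e-19 - 9.125e-19
Step 3: F = -1.673e-18 J

-1.673e-18


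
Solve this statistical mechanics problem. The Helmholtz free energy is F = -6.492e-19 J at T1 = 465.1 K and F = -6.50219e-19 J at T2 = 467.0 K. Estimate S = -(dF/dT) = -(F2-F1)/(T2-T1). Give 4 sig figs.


Step 1: dF = F2 - F1 = -6.50219e-19 - (-6.492e-19) = -1.019e-21 J
Step 2: dT = T2 - T1 = 467.0 - 465.1 = 1.9 K
Step 3: S = -dF/dT = -(-1.019e-21)/1.9 = 5.363e-22 J/K

5.363e-22


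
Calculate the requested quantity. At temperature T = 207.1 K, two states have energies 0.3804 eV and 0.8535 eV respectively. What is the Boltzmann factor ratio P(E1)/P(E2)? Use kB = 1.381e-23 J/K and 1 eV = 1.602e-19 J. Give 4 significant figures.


Step 1: Compute energy difference dE = E1 - E2 = 0.3804 - 0.8535 = -0.4731 eV
Step 2: Convert to Joules: dE_J = -0.4731 * 1.602e-19 = -7.579e-20 J
Step 3: Compute exponent = -dE_J / (kB * T) = -(-7.579e-20) / (1.381e-23 * 207.1) = 26.5
Step 4: P(E1)/P(E2) = exp(26.5) = 3.226e+11

3.226e+11


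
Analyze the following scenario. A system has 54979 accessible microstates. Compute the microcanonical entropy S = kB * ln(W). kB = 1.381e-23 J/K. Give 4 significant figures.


Step 1: ln(W) = ln(54979) = 10.91
Step 2: S = kB * ln(W) = 1.381e-23 * 10.91
Step 3: S = 1.507e-22 J/K

1.507e-22


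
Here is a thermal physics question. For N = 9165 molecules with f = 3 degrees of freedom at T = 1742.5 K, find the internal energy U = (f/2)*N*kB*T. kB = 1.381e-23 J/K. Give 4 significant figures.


Step 1: f/2 = 3/2 = 1.5
Step 2: N*kB*T = 9165*1.381e-23*1742.5 = 2.205e-16
Step 3: U = 1.5 * 2.205e-16 = 3.308e-16 J

3.308e-16


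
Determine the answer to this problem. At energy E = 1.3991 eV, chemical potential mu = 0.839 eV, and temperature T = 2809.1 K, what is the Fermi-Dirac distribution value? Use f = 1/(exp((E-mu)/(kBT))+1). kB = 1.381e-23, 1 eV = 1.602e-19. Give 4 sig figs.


Step 1: (E - mu) = 1.3991 - 0.839 = 0.5601 eV
Step 2: Convert: (E-mu)*eV = 8.973e-20 J
Step 3: x = (E-mu)*eV/(kB*T) = 2.313
Step 4: f = 1/(exp(2.313)+1) = 0.09006

0.09006


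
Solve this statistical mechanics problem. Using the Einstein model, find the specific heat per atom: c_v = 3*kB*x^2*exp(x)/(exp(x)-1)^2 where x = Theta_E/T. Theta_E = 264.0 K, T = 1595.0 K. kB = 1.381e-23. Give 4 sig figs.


Step 1: x = Theta_E/T = 264.0/1595.0 = 0.1655
Step 2: x^2 = 0.0274
Step 3: exp(x) = 1.18
Step 4: c_v = 3*1.381e-23*0.0274*1.18/(1.18-1)^2 = 4.134e-23

4.134e-23


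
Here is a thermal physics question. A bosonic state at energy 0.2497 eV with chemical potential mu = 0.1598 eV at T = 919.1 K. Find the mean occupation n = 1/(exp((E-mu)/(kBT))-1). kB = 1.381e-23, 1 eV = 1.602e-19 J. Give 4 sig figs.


Step 1: (E - mu) = 0.0899 eV
Step 2: x = (E-mu)*eV/(kB*T) = 0.0899*1.602e-19/(1.381e-23*919.1) = 1.135
Step 3: exp(x) = 3.11
Step 4: n = 1/(exp(x)-1) = 0.4739

0.4739


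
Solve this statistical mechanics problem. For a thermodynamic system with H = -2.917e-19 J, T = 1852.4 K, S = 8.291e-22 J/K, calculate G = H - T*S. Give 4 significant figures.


Step 1: T*S = 1852.4 * 8.291e-22 = 1.536e-18 J
Step 2: G = H - T*S = -2.917e-19 - 1.536e-18
Step 3: G = -1.828e-18 J

-1.828e-18


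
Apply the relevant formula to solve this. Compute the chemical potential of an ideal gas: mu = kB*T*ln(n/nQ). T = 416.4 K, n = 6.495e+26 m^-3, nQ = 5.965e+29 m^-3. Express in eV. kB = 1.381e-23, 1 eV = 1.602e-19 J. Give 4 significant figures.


Step 1: n/nQ = 6.495e+26/5.965e+29 = 0.001089
Step 2: ln(n/nQ) = -6.823
Step 3: mu = kB*T*ln(n/nQ) = 5.75e-21*-6.823 = -3.923e-20 J
Step 4: Convert to eV: -3.923e-20/1.602e-19 = -0.2449 eV

-0.2449


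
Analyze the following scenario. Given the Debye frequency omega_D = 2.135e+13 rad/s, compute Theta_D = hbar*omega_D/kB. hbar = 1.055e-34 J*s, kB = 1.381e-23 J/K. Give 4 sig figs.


Step 1: hbar*omega_D = 1.055e-34 * 2.135e+13 = 2.252e-21 J
Step 2: Theta_D = 2.252e-21 / 1.381e-23
Step 3: Theta_D = 163.1 K

163.1


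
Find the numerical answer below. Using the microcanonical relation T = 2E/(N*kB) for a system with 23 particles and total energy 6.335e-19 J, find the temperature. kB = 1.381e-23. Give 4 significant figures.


Step 1: Numerator = 2*E = 2*6.335e-19 = 1.267e-18 J
Step 2: Denominator = N*kB = 23*1.381e-23 = 3.176e-22
Step 3: T = 1.267e-18 / 3.176e-22 = 3989 K

3989


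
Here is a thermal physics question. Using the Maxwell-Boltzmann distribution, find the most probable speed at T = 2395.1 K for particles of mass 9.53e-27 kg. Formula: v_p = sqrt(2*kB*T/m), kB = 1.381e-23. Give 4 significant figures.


Step 1: Numerator = 2*kB*T = 2*1.381e-23*2395.1 = 6.615e-20
Step 2: Ratio = 6.615e-20 / 9.53e-27 = 6.942e+06
Step 3: v_p = sqrt(6.942e+06) = 2635 m/s

2635


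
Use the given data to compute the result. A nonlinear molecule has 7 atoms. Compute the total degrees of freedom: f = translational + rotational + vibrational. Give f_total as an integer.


Step 1: Translational DOF = 3
Step 2: Rotational DOF (nonlinear) = 3
Step 3: Vibrational DOF = 3*7 - 6 = 15
Step 4: Total = 3 + 3 + 15 = 21

21


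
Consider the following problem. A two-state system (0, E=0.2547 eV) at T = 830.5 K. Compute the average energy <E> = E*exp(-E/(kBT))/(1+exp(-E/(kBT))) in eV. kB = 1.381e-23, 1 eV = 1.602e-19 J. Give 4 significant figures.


Step 1: beta*E = 0.2547*1.602e-19/(1.381e-23*830.5) = 3.558
Step 2: exp(-beta*E) = 0.02851
Step 3: <E> = 0.2547*0.02851/(1+0.02851) = 0.007059 eV

0.007059


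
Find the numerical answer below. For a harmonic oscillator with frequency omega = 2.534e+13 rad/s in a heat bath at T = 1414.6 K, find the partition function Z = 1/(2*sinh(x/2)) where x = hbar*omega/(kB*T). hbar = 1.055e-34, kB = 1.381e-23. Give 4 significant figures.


Step 1: Compute x = hbar*omega/(kB*T) = 1.055e-34*2.534e+13/(1.381e-23*1414.6) = 0.1368
Step 2: x/2 = 0.06842
Step 3: sinh(x/2) = 0.06848
Step 4: Z = 1/(2*0.06848) = 7.302

7.302


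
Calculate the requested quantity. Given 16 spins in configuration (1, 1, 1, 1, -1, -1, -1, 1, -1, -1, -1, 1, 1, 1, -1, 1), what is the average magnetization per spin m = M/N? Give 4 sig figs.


Step 1: Count up spins (+1): 9, down spins (-1): 7
Step 2: Total magnetization M = 9 - 7 = 2
Step 3: m = M/N = 2/16 = 0.125

0.125


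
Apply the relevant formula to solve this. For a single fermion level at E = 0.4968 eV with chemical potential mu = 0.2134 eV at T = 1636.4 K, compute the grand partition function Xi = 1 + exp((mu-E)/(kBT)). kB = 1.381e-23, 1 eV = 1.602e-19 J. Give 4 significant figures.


Step 1: (mu - E) = 0.2134 - 0.4968 = -0.2834 eV
Step 2: x = (mu-E)*eV/(kB*T) = -0.2834*1.602e-19/(1.381e-23*1636.4) = -2.009
Step 3: exp(x) = 0.1341
Step 4: Xi = 1 + 0.1341 = 1.134

1.134


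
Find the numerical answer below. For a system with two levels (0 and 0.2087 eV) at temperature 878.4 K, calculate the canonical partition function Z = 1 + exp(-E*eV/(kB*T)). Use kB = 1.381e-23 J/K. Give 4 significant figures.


Step 1: Compute beta*E = E*eV/(kB*T) = 0.2087*1.602e-19/(1.381e-23*878.4) = 2.756
Step 2: exp(-beta*E) = exp(-2.756) = 0.06354
Step 3: Z = 1 + 0.06354 = 1.064

1.064


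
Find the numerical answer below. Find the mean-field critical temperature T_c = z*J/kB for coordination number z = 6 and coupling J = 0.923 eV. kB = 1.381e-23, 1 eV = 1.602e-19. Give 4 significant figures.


Step 1: z*J = 6*0.923 = 5.538 eV
Step 2: Convert to Joules: 5.538*1.602e-19 = 8.872e-19 J
Step 3: T_c = 8.872e-19 / 1.381e-23 = 6.424e+04 K

6.424e+04


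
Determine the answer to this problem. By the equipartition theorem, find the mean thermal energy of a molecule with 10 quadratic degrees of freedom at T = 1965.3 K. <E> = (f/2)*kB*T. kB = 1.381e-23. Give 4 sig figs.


Step 1: f/2 = 10/2 = 5
Step 2: kB*T = 1.381e-23 * 1965.3 = 2.714e-20
Step 3: <E> = 5 * 2.714e-20 = 1.357e-19 J

1.357e-19


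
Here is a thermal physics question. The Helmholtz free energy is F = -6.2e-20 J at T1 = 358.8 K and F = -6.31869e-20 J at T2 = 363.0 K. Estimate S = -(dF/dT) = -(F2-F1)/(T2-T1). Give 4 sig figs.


Step 1: dF = F2 - F1 = -6.31869e-20 - (-6.2e-20) = -1.1869e-21 J
Step 2: dT = T2 - T1 = 363.0 - 358.8 = 4.2 K
Step 3: S = -dF/dT = -(-1.1869e-21)/4.2 = 2.826e-22 J/K

2.826e-22


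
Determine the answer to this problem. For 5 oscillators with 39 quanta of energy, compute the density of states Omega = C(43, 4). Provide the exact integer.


Step 1: Use binomial coefficient C(43, 4)
Step 2: Numerator = 43! / 39!
Step 3: Denominator = 4!
Step 4: Omega = 123410

123410


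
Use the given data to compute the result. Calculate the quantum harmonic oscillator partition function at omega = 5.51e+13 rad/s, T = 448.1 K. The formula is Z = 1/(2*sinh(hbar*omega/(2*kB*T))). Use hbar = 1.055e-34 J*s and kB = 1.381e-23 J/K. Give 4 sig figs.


Step 1: Compute x = hbar*omega/(kB*T) = 1.055e-34*5.51e+13/(1.381e-23*448.1) = 0.9394
Step 2: x/2 = 0.4697
Step 3: sinh(x/2) = 0.4871
Step 4: Z = 1/(2*0.4871) = 1.026

1.026


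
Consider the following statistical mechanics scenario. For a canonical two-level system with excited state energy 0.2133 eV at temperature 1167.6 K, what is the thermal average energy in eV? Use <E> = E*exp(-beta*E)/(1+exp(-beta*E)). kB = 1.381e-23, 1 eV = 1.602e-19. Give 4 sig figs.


Step 1: beta*E = 0.2133*1.602e-19/(1.381e-23*1167.6) = 2.119
Step 2: exp(-beta*E) = 0.1201
Step 3: <E> = 0.2133*0.1201/(1+0.1201) = 0.02288 eV

0.02288


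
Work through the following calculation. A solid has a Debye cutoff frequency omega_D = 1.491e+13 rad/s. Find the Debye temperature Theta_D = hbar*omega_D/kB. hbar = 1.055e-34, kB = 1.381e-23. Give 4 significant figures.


Step 1: hbar*omega_D = 1.055e-34 * 1.491e+13 = 1.573e-21 J
Step 2: Theta_D = 1.573e-21 / 1.381e-23
Step 3: Theta_D = 113.9 K

113.9


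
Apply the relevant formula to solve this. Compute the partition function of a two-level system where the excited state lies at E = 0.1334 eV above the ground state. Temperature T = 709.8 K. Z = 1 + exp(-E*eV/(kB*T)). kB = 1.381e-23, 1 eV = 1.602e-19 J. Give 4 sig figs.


Step 1: Compute beta*E = E*eV/(kB*T) = 0.1334*1.602e-19/(1.381e-23*709.8) = 2.18
Step 2: exp(-beta*E) = exp(-2.18) = 0.113
Step 3: Z = 1 + 0.113 = 1.113

1.113


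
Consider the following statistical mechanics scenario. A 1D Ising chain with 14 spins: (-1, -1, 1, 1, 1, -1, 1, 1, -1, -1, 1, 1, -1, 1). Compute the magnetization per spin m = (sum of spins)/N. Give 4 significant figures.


Step 1: Count up spins (+1): 8, down spins (-1): 6
Step 2: Total magnetization M = 8 - 6 = 2
Step 3: m = M/N = 2/14 = 0.1429

0.1429


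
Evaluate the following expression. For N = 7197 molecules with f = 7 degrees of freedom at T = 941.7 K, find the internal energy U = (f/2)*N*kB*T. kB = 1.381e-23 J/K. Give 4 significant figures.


Step 1: f/2 = 7/2 = 3.5
Step 2: N*kB*T = 7197*1.381e-23*941.7 = 9.36e-17
Step 3: U = 3.5 * 9.36e-17 = 3.276e-16 J

3.276e-16


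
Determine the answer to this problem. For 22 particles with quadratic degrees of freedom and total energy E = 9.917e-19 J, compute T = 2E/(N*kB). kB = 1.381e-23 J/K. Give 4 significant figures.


Step 1: Numerator = 2*E = 2*9.917e-19 = 1.983e-18 J
Step 2: Denominator = N*kB = 22*1.381e-23 = 3.038e-22
Step 3: T = 1.983e-18 / 3.038e-22 = 6528 K

6528


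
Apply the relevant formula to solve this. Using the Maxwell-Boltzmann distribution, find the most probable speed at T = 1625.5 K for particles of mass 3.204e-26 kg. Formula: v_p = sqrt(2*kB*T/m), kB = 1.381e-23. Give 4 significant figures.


Step 1: Numerator = 2*kB*T = 2*1.381e-23*1625.5 = 4.49e-20
Step 2: Ratio = 4.49e-20 / 3.204e-26 = 1.401e+06
Step 3: v_p = sqrt(1.401e+06) = 1184 m/s

1184


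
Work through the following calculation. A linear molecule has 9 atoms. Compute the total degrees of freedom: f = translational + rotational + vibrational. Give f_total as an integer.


Step 1: Translational DOF = 3
Step 2: Rotational DOF (linear) = 2
Step 3: Vibrational DOF = 3*9 - 5 = 22
Step 4: Total = 3 + 2 + 22 = 27

27


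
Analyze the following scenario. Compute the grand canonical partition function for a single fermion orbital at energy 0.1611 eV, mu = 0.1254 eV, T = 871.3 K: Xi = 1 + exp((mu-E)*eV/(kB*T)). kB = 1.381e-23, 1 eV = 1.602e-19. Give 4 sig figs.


Step 1: (mu - E) = 0.1254 - 0.1611 = -0.0357 eV
Step 2: x = (mu-E)*eV/(kB*T) = -0.0357*1.602e-19/(1.381e-23*871.3) = -0.4753
Step 3: exp(x) = 0.6217
Step 4: Xi = 1 + 0.6217 = 1.622

1.622


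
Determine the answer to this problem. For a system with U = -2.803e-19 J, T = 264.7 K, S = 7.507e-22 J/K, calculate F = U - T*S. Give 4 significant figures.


Step 1: T*S = 264.7 * 7.507e-22 = 1.987e-19 J
Step 2: F = U - T*S = -2.803e-19 - 1.987e-19
Step 3: F = -4.79e-19 J

-4.79e-19


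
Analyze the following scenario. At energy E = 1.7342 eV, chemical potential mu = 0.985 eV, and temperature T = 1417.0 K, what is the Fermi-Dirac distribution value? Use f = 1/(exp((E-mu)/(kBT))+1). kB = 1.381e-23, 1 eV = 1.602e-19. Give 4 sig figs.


Step 1: (E - mu) = 1.7342 - 0.985 = 0.7492 eV
Step 2: Convert: (E-mu)*eV = 1.2e-19 J
Step 3: x = (E-mu)*eV/(kB*T) = 6.133
Step 4: f = 1/(exp(6.133)+1) = 0.002165

0.002165


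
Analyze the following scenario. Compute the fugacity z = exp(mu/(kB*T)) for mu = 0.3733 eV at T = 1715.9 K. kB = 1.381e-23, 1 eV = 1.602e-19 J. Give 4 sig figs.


Step 1: Convert mu to Joules: 0.3733*1.602e-19 = 5.98e-20 J
Step 2: kB*T = 1.381e-23*1715.9 = 2.37e-20 J
Step 3: mu/(kB*T) = 2.524
Step 4: z = exp(2.524) = 12.47

12.47


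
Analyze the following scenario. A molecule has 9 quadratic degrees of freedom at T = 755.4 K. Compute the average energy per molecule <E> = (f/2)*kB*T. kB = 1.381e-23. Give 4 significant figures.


Step 1: f/2 = 9/2 = 4.5
Step 2: kB*T = 1.381e-23 * 755.4 = 1.043e-20
Step 3: <E> = 4.5 * 1.043e-20 = 4.694e-20 J

4.694e-20


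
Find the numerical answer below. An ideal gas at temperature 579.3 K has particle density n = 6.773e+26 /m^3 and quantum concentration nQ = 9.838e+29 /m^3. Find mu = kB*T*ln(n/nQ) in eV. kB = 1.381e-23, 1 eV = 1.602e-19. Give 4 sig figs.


Step 1: n/nQ = 6.773e+26/9.838e+29 = 0.0006885
Step 2: ln(n/nQ) = -7.281
Step 3: mu = kB*T*ln(n/nQ) = 8e-21*-7.281 = -5.825e-20 J
Step 4: Convert to eV: -5.825e-20/1.602e-19 = -0.3636 eV

-0.3636


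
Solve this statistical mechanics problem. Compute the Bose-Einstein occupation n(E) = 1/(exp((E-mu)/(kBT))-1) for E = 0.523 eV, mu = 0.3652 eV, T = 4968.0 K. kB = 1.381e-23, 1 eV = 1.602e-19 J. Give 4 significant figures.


Step 1: (E - mu) = 0.1578 eV
Step 2: x = (E-mu)*eV/(kB*T) = 0.1578*1.602e-19/(1.381e-23*4968.0) = 0.3685
Step 3: exp(x) = 1.446
Step 4: n = 1/(exp(x)-1) = 2.245

2.245


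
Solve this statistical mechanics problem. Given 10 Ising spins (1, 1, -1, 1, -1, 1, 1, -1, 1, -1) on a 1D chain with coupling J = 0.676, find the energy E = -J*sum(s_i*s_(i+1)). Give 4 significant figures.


Step 1: Nearest-neighbor products: 1, -1, -1, -1, -1, 1, -1, -1, -1
Step 2: Sum of products = -5
Step 3: E = -0.676 * -5 = 3.38

3.38


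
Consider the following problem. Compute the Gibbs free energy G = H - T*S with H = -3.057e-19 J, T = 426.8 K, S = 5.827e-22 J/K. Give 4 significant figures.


Step 1: T*S = 426.8 * 5.827e-22 = 2.487e-19 J
Step 2: G = H - T*S = -3.057e-19 - 2.487e-19
Step 3: G = -5.544e-19 J

-5.544e-19


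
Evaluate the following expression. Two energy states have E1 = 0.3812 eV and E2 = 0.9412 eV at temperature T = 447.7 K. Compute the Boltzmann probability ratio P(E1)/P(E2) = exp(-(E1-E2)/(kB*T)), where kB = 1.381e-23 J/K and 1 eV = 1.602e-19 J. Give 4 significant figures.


Step 1: Compute energy difference dE = E1 - E2 = 0.3812 - 0.9412 = -0.56 eV
Step 2: Convert to Joules: dE_J = -0.56 * 1.602e-19 = -8.971e-20 J
Step 3: Compute exponent = -dE_J / (kB * T) = -(-8.971e-20) / (1.381e-23 * 447.7) = 14.51
Step 4: P(E1)/P(E2) = exp(14.51) = 2.003e+06

2.003e+06
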